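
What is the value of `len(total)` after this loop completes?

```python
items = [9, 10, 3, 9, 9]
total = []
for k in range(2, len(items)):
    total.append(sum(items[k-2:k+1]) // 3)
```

Number of 3-element averages
`total` takes the values: [] → [7] → [7, 7] → [7, 7, 7]
So `len(total)` = 3

Answer: 3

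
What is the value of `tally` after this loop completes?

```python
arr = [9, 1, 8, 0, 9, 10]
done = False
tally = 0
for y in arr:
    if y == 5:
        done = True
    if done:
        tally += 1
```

Count elements after first 5 in [9, 1, 8, 0, 9, 10]
`tally` takes the values: 0

Answer: 0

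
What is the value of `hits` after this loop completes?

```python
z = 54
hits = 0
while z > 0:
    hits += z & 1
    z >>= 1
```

Count set bits in 54 (binary: 0b110110)
`hits` takes the values: 0 → 1 → 2 → 3 → 4

Answer: 4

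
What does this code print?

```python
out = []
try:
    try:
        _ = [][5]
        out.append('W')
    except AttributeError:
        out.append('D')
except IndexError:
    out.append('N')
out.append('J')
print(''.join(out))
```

Execution trace: 'N' (outer except IndexError) → 'J' (after the try/except). Output: NJ

Answer: NJ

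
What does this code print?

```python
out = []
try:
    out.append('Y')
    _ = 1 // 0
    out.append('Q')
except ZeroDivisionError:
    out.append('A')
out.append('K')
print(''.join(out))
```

Execution trace: 'Y' (try body) → 'A' (except ZeroDivisionError) → 'K' (after the try/except). Output: YAK

Answer: YAK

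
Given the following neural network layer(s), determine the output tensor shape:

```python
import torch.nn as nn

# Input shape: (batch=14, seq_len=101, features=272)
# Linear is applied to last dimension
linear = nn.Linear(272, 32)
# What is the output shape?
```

Input: (14, 101, 272) -> Output: (14, 101, 32)

Answer: (14, 101, 32)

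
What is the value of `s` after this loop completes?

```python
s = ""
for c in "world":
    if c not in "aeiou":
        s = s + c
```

Remove vowels from 'world'
`s` takes the values: "" → "w" → "wr" → "wrl" → "wrld"

Answer: "wrld"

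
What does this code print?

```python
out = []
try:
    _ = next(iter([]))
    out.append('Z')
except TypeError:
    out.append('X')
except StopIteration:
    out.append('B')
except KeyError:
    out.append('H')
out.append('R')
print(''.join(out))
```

Execution trace: 'B' (except StopIteration) → 'R' (after the try/except). Output: BR

Answer: BR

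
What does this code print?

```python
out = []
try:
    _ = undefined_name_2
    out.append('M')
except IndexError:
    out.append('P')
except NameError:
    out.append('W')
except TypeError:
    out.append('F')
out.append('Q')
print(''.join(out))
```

Execution trace: 'W' (except NameError) → 'Q' (after the try/except). Output: WQ

Answer: WQ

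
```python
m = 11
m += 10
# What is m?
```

Trace:
`m = 11` → m = 11
`m += 10` → m = 21
So m = 21

Answer: 21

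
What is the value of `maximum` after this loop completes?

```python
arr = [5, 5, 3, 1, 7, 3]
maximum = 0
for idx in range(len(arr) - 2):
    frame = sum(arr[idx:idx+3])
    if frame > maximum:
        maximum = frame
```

Max sum of 3-element window in [5, 5, 3, 1, 7, 3]
`maximum` takes the values: 0 → 13

Answer: 13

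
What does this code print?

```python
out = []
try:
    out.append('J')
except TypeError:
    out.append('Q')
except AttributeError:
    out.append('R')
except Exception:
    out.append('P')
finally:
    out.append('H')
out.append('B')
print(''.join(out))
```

Execution trace: 'J' (try body, no exception) → 'H' (finally) → 'B' (after the try/except). Output: JHB

Answer: JHB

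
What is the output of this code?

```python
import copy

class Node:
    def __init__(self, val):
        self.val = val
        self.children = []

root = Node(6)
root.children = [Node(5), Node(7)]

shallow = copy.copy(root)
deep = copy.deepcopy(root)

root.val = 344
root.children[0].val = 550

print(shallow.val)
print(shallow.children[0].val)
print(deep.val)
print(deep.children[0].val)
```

Key concept: deep copy with custom objects.
Step by step:
`root = Node(6)` → root = Node(val=6, children=[])
`root.children = [Node(5), Node(7)]` → root = Node(val=6, children=[Node(val=5, children=[]), Node(val=7, children=[])])
`shallow = copy.copy(root)` → shallow = Node(val=6, children=[Node(val=5, children=[]), Node(val=7, children=[])])
`deep = copy.deepcopy(root)` → deep = Node(val=6, children=[Node(val=5, children=[]), Node(val=7, children=[])])
`root.val = 344` → root = Node(val=344, children=[Node(val=5, children=[]), Node(val=7, children=[])])
`root.children[0].val = 550` → root = Node(val=344, children=[Node(val=550, children=[]), Node(val=7, children=[])]); shallow = Node(val=6, children=[Node(val=550, children=[]), Node(val=7, children=[])])
`print(shallow.val)` → prints 6
`print(shallow.children[0].val)` → prints 550
`print(deep.val)` → prints 6
`print(deep.children[0].val)` → prints 5

Answer:
6
550
6
5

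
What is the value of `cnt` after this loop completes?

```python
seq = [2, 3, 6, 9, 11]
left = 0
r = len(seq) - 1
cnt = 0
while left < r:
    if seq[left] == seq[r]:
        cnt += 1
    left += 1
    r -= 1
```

Count matching pairs from ends
`cnt` takes the values: 0

Answer: 0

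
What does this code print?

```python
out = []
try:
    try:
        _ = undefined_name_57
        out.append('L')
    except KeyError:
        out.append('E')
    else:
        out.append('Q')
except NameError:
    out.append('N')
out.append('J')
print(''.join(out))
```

Execution trace: 'N' (outer except NameError) → 'J' (after the try/except). Output: NJ

Answer: NJ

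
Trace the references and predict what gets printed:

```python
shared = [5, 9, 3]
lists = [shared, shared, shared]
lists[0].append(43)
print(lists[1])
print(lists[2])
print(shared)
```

Key concept: list of same reference.
Step by step:
`shared = [5, 9, 3]` → shared = [5, 9, 3]
`lists = [shared, shared, shared]` → lists = [[5, 9, 3], [5, 9, 3], [5, 9, 3]]
`lists[0].append(43)` → shared = [5, 9, 3, 43]; lists = [[5, 9, 3, 43], [5, 9, 3, 43], [5, 9, 3, 43]]
`print(lists[1])` → prints [5, 9, 3, 43]
`print(lists[2])` → prints [5, 9, 3, 43]
`print(shared)` → prints [5, 9, 3, 43]

Answer:
[5, 9, 3, 43]
[5, 9, 3, 43]
[5, 9, 3, 43]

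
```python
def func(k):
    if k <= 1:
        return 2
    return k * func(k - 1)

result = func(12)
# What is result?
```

func(12) = 12 * 11 * 10 * 9 * 8 * 7 * 6 * 5 * 4 * 3 * 2 * 2 = 958003200

Answer: 958003200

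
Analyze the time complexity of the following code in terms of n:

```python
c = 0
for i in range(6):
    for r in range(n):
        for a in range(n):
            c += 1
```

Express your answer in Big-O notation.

Each loop level contributes: 1 × n × n. Multiplying the contributions gives O(n^2).

Answer: O(n^2)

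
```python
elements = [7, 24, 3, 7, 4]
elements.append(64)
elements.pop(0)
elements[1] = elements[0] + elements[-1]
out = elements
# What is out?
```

Trace:
`elements = [7, 24, 3, 7, 4]` → elements = [7, 24, 3, 7, 4]
`elements.append(64)` → elements = [7, 24, 3, 7, 4, 64]
`elements.pop(0)` → elements = [24, 3, 7, 4, 64]
`elements[1] = elements[0] + elements[-1]` → elements = [24, 88, 7, 4, 64]
`out = elements` → out = [24, 88, 7, 4, 64]
So out = [24, 88, 7, 4, 64]

Answer: [24, 88, 7, 4, 64]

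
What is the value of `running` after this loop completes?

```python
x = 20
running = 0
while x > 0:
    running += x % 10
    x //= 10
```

Sum digits of 20
`running` takes the values: 0 → 2

Answer: 2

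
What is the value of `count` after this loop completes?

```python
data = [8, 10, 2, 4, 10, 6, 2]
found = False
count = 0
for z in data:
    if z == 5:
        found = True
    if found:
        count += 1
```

Count elements after first 5 in [8, 10, 2, 4, 10, 6, 2]
`count` takes the values: 0

Answer: 0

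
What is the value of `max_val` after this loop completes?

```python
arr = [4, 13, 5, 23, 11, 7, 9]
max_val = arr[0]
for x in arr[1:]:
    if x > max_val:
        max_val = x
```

Maximum of [4, 13, 5, 23, 11, 7, 9]
`max_val` takes the values: 4 → 13 → 23

Answer: 23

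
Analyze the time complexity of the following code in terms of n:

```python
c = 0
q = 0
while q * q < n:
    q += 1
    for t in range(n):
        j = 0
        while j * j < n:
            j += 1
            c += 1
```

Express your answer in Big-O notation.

Each loop level contributes: √n × n × √n. Multiplying the contributions gives O(n^2).

Answer: O(n^2)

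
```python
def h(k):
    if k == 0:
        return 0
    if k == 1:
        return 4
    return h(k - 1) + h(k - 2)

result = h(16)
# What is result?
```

Build up from base cases: h(0)=0, h(1)=4, h(2)=4, h(3)=8, h(4)=12, h(5)=20, h(6)=32, ..., h(16)=3948

Answer: 3948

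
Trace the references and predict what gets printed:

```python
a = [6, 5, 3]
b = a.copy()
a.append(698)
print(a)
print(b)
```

Key concept: list.copy() creates independent copy.
Step by step:
`a = [6, 5, 3]` → a = [6, 5, 3]
`b = a.copy()` → b = [6, 5, 3]
`a.append(698)` → a = [6, 5, 3, 698]
`print(a)` → prints [6, 5, 3, 698]
`print(b)` → prints [6, 5, 3]

Answer:
[6, 5, 3, 698]
[6, 5, 3]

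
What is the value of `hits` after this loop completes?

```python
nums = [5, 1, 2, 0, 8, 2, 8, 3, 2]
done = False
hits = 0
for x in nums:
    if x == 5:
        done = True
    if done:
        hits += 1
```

Count elements after first 5 in [5, 1, 2, 0, 8, 2, 8, 3, 2]
`hits` takes the values: 0 → 1 → 2 → 3 → 4 → 5 → 6 → 7 → 8 → 9

Answer: 9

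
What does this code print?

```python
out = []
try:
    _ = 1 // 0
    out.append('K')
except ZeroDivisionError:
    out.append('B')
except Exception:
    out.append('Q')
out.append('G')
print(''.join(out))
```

Execution trace: 'B' (except ZeroDivisionError) → 'G' (after the try/except). Output: BG

Answer: BG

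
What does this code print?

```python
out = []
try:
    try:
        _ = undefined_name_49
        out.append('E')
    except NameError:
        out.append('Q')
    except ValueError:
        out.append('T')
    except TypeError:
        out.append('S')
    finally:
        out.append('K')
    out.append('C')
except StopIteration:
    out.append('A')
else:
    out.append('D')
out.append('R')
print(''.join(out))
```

Execution trace: 'Q' (inner except NameError) → 'K' (inner finally) → 'C' (try body, no exception) → 'D' (else) → 'R' (after the try/except). Output: QKCDR

Answer: QKCDR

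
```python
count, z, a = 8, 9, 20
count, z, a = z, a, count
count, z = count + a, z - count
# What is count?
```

Trace:
`count, z, a = 8, 9, 20` → count = 8; z = 9; a = 20
`count, z, a = z, a, count` → count = 9; z = 20; a = 8
`count, z = count + a, z - count` → count = 17; z = 11
So count = 17

Answer: 17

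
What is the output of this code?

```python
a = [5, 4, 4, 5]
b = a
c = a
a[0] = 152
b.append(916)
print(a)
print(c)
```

Key concept: multiple aliases.
Step by step:
`a = [5, 4, 4, 5]` → a = [5, 4, 4, 5]
`b = a` → b = [5, 4, 4, 5] (same object as a)
`c = a` → c = [5, 4, 4, 5] (same object as a, b)
`a[0] = 152` → a = [152, 4, 4, 5] (same object as b, c); b = [152, 4, 4, 5] (same object as a, c); c = [152, 4, 4, 5] (same object as a, b)
`b.append(916)` → a = [152, 4, 4, 5, 916] (same object as b, c); b = [152, 4, 4, 5, 916] (same object as a, c); c = [152, 4, 4, 5, 916] (same object as a, b)
`print(a)` → prints [152, 4, 4, 5, 916]
`print(c)` → prints [152, 4, 4, 5, 916]

Answer:
[152, 4, 4, 5, 916]
[152, 4, 4, 5, 916]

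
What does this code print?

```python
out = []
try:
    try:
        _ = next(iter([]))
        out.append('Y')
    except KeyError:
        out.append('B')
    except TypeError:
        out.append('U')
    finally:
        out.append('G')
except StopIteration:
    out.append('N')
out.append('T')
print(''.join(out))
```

Execution trace: 'G' (inner finally) → 'N' (outer except StopIteration) → 'T' (after the try/except). Output: GNT

Answer: GNT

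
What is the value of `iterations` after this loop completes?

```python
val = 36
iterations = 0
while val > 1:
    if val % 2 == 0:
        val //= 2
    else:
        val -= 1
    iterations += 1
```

Steps to reduce 36 to 1
`iterations` takes the values: 0 → 1 → 2 → 3 → 4 → 5 → 6

Answer: 6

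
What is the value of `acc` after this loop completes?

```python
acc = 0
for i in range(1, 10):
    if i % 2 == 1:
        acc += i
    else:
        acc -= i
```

Add odd, subtract even
`acc` takes the values: 0 → 1 → -1 → 2 → -2 → 3 → -3 → 4 → -4 → 5

Answer: 5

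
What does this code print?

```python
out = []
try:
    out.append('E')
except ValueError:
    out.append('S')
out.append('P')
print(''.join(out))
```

Execution trace: 'E' (try body, no exception) → 'P' (after the try/except). Output: EP

Answer: EP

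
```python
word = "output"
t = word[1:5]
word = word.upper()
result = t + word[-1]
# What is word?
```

Trace:
`word = "output"` → word = 'output'
`t = word[1:5]` → t = 'utpu'
`word = word.upper()` → word = 'OUTPUT'
`result = t + word[-1]` → result = 'utpuT'
So word = 'OUTPUT'

Answer: 'OUTPUT'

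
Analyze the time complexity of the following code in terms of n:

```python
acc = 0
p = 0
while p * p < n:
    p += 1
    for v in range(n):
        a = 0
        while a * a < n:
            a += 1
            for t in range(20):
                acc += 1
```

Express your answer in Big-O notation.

Each loop level contributes: √n × n × √n × 1. Multiplying the contributions gives O(n^2).

Answer: O(n^2)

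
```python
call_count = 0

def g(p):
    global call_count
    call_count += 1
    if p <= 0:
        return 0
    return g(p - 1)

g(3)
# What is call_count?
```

Linear recursion stepping by 1: 4 calls from p=3 down to ≤0.

Answer: 4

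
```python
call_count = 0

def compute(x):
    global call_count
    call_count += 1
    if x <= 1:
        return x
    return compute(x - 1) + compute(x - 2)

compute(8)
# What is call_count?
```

Calls(x) = 1 + Calls(x-1) + Calls(x-2); Calls(0)=Calls(1)=1. For x=8 this gives 67.

Answer: 67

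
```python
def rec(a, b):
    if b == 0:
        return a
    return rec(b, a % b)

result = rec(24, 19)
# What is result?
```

rec(24, 19) -> rec(19, 5) -> rec(5, 4) -> rec(4, 1) -> rec(1, 0) -> 1

Answer: 1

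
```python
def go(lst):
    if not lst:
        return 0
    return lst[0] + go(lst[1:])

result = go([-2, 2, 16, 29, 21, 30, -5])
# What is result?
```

(-2) + 2 + 16 + 29 + 21 + 30 + (-5) + 0 = 91

Answer: 91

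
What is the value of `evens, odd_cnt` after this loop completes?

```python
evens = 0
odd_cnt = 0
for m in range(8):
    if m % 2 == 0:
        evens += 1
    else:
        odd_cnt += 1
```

Count evens and odds in range(8)
`evens, odd_cnt` takes the values: (0, 0) → (1, 0) → (1, 1) → (2, 1) → (2, 2) → (3, 2) → (3, 3) → (4, 3) → (4, 4)

Answer: 4, 4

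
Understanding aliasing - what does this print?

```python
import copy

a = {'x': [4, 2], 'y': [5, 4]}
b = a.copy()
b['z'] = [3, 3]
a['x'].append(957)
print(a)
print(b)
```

Key concept: shallow copy of dict with mutable values.
Step by step:
`a = {'x': [4, 2], 'y': [5, 4]}` → a = {'x': [4, 2], 'y': [5, 4]}
`b = a.copy()` → b = {'x': [4, 2], 'y': [5, 4]}
`b['z'] = [3, 3]` → b = {'x': [4, 2], 'y': [5, 4], 'z': [3, 3]}
`a['x'].append(957)` → a = {'x': [4, 2, 957], 'y': [5, 4]}; b = {'x': [4, 2, 957], 'y': [5, 4], 'z': [3, 3]}
`print(a)` → prints {'x': [4, 2, 957], 'y': [5, 4]}
`print(b)` → prints {'x': [4, 2, 957], 'y': [5, 4], 'z': [3, 3]}

Answer:
{'x': [4, 2, 957], 'y': [5, 4]}
{'x': [4, 2, 957], 'y': [5, 4], 'z': [3, 3]}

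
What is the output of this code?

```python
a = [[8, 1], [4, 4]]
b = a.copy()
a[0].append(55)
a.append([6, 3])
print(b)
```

Key concept: shallow copy with nested lists.
Step by step:
`a = [[8, 1], [4, 4]]` → a = [[8, 1], [4, 4]]
`b = a.copy()` → b = [[8, 1], [4, 4]]
`a[0].append(55)` → a = [[8, 1, 55], [4, 4]]; b = [[8, 1, 55], [4, 4]]
`a.append([6, 3])` → a = [[8, 1, 55], [4, 4], [6, 3]]
`print(b)` → prints [[8, 1, 55], [4, 4]]

Answer: [[8, 1, 55], [4, 4]]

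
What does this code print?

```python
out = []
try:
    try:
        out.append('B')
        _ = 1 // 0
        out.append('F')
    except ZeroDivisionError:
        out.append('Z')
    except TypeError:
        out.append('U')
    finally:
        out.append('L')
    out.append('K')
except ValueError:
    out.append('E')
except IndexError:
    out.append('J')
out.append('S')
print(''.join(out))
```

Execution trace: 'B' (inner try body) → 'Z' (inner except ZeroDivisionError) → 'L' (inner finally) → 'K' (try body, no exception) → 'S' (after the try/except). Output: BZLKS

Answer: BZLKS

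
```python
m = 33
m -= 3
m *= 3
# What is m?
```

Trace:
`m = 33` → m = 33
`m -= 3` → m = 30
`m *= 3` → m = 90
So m = 90

Answer: 90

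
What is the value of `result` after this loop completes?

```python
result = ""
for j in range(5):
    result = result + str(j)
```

Concatenate digits 0 to 4
`result` takes the values: "" → "0" → "01" → "012" → "0123" → "01234"

Answer: "01234"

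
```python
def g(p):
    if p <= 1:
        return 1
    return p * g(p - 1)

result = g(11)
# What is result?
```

g(11) = 11 * 10 * 9 * 8 * 7 * 6 * 5 * 4 * 3 * 2 * 1 = 39916800

Answer: 39916800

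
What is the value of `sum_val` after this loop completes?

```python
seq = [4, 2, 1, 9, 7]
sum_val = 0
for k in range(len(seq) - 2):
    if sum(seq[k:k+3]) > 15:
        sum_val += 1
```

Count windows with sum > 15
`sum_val` takes the values: 0 → 1

Answer: 1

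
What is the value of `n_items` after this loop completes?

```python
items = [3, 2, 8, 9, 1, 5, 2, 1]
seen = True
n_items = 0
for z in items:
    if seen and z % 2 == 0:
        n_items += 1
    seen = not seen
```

Count even values at even positions
`n_items` takes the values: 0 → 1 → 2

Answer: 2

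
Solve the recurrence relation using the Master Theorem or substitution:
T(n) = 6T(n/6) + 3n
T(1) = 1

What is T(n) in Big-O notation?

By Master Theorem: a=6, b=6, f(n)=3n. Since log_6(6) = 1 and f(n) = Θ(n^1), Case 2 applies. T(n) = O(n log n).

Answer: O(n log n)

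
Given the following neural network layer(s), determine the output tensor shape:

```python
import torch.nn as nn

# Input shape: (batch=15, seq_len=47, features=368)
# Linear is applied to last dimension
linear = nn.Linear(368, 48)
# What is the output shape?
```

Input: (15, 47, 368) -> Output: (15, 47, 48)

Answer: (15, 47, 48)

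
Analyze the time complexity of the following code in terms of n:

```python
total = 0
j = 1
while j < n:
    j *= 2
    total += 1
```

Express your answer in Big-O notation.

Each loop level contributes: log n. Multiplying the contributions gives O(log n).

Answer: O(log n)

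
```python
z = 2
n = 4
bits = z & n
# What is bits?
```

Trace:
`z = 2` → z = 2
`n = 4` → n = 4
`bits = z & n` → bits = 0
So bits = 0

Answer: 0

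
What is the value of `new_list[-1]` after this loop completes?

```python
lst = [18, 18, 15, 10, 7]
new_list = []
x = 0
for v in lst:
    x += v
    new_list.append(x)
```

Cumulative sum ends at 68
`new_list` takes the values: [] → [18] → [18, 36] → [18, 36, 51] → [18, 36, 51, 61] → [18, 36, 51, 61, 68]
So `new_list[-1]` = 68

Answer: 68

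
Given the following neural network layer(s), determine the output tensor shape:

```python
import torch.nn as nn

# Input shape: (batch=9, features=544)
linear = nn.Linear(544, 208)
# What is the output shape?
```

Input: (9, 544) -> Output: (9, 208)

Answer: (9, 208)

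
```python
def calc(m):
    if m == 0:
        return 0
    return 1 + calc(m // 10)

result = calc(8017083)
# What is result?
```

Count of digits of 8017083: 7

Answer: 7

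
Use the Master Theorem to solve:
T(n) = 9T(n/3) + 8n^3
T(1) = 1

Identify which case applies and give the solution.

a=9, b=3, f(n)=8n^3. log_3(9) = 2. Since c=3 > 2 and the regularity condition holds (9(n/3)^3 = (9/3^3)n^3 with 9/3^3 < 1), Case 3 applies: T(n) = Θ(f(n)) = O(n^3).

Answer: O(n^3) - Case 3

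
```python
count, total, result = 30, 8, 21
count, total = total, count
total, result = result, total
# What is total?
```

Trace:
`count, total, result = 30, 8, 21` → count = 30; total = 8; result = 21
`count, total = total, count` → count = 8; total = 30
`total, result = result, total` → total = 21; result = 30
So total = 21

Answer: 21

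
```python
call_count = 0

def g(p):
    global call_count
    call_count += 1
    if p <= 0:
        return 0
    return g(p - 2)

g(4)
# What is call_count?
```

Linear recursion stepping by 2: 3 calls from p=4 down to ≤0.

Answer: 3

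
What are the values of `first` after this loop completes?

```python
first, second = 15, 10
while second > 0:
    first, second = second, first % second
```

GCD of 15 and 10
`first` takes the values: 15 → 10 → 5

Answer: 5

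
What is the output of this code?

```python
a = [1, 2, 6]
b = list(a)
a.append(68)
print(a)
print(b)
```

Key concept: list() constructor creates copy.
Step by step:
`a = [1, 2, 6]` → a = [1, 2, 6]
`b = list(a)` → b = [1, 2, 6]
`a.append(68)` → a = [1, 2, 6, 68]
`print(a)` → prints [1, 2, 6, 68]
`print(b)` → prints [1, 2, 6]

Answer:
[1, 2, 6, 68]
[1, 2, 6]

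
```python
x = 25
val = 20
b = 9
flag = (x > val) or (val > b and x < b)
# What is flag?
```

Trace:
`x = 25` → x = 25
`val = 20` → val = 20
`b = 9` → b = 9
`flag = (x > val) or (val > b and x < b)` → flag = True
So flag = True

Answer: True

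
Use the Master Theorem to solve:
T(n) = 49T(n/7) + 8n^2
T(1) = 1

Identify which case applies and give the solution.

a=49, b=7, f(n)=8n^2. log_7(49) = 2. Since c=2 = 2, Case 2 applies: T(n) = Θ(n^log_b(a) · log n) = O(n^2 log n).

Answer: O(n^2 log n) - Case 2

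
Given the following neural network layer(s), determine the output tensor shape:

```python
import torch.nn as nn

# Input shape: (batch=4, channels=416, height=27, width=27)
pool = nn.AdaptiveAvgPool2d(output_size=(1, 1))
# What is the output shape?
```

Input: (4, 416, 27, 27) -> Output: (4, 416, 1, 1)

Answer: (4, 416, 1, 1)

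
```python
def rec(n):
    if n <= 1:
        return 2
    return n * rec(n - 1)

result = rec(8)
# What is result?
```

rec(8) = 8 * 7 * 6 * 5 * 4 * 3 * 2 * 2 = 80640

Answer: 80640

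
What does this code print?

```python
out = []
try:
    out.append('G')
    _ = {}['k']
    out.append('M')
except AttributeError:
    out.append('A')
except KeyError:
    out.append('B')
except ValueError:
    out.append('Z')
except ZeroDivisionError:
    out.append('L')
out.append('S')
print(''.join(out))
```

Execution trace: 'G' (try body) → 'B' (except KeyError) → 'S' (after the try/except). Output: GBS

Answer: GBS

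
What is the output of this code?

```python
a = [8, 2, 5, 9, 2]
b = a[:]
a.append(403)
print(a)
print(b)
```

Key concept: slice [:] creates copy.
Step by step:
`a = [8, 2, 5, 9, 2]` → a = [8, 2, 5, 9, 2]
`b = a[:]` → b = [8, 2, 5, 9, 2]
`a.append(403)` → a = [8, 2, 5, 9, 2, 403]
`print(a)` → prints [8, 2, 5, 9, 2, 403]
`print(b)` → prints [8, 2, 5, 9, 2]

Answer:
[8, 2, 5, 9, 2, 403]
[8, 2, 5, 9, 2]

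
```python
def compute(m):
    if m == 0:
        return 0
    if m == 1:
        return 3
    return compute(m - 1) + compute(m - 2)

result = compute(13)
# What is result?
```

Build up from base cases: compute(0)=0, compute(1)=3, compute(2)=3, compute(3)=6, compute(4)=9, compute(5)=15, compute(6)=24, ..., compute(13)=699

Answer: 699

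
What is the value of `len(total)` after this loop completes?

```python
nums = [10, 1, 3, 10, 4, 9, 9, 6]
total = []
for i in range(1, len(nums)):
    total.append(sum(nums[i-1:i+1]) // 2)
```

Number of 2-element averages
`total` takes the values: [] → [5] → [5, 2] → [5, 2, 6] → [5, 2, 6, 7] → [5, 2, 6, 7, 6] → [5, 2, 6, 7, 6, 9] → [5, 2, 6, 7, 6, 9, 7]
So `len(total)` = 7

Answer: 7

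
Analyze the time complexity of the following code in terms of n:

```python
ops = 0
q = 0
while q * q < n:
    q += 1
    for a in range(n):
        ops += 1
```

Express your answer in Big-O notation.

Each loop level contributes: √n × n. Multiplying the contributions gives O(n√n).

Answer: O(n√n)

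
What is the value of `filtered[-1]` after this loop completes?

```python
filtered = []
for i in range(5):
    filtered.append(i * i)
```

Last element of squares 0 to 4
`filtered` takes the values: [] → [0] → [0, 1] → [0, 1, 4] → [0, 1, 4, 9] → [0, 1, 4, 9, 16]
So `filtered[-1]` = 16

Answer: 16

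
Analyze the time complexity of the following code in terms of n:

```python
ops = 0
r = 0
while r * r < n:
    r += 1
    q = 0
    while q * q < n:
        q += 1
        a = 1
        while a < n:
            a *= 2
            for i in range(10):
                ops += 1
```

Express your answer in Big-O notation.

Each loop level contributes: √n × √n × log n × 1. Multiplying the contributions gives O(n log n).

Answer: O(n log n)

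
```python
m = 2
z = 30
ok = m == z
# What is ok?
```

Trace:
`m = 2` → m = 2
`z = 30` → z = 30
`ok = m == z` → ok = False
So ok = False

Answer: False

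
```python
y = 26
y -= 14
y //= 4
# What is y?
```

Trace:
`y = 26` → y = 26
`y -= 14` → y = 12
`y //= 4` → y = 3
So y = 3

Answer: 3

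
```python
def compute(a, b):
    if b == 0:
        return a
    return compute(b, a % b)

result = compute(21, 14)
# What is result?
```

compute(21, 14) -> compute(14, 7) -> compute(7, 0) -> 7

Answer: 7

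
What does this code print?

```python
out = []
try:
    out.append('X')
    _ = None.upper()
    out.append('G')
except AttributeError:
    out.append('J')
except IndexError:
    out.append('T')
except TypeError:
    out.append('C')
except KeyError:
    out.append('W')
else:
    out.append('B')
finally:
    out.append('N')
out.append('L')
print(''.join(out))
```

Execution trace: 'X' (try body) → 'J' (except AttributeError) → 'N' (finally) → 'L' (after the try/except). Output: XJNL

Answer: XJNL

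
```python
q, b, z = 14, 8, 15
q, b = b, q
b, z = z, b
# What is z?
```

Trace:
`q, b, z = 14, 8, 15` → q = 14; b = 8; z = 15
`q, b = b, q` → q = 8; b = 14
`b, z = z, b` → b = 15; z = 14
So z = 14

Answer: 14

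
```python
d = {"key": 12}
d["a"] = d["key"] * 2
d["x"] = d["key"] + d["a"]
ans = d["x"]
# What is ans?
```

Trace:
`d = {"key": 12}` → d = {'key': 12}
`d["a"] = d["key"] * 2` → d = {'key': 12, 'a': 24}
`d["x"] = d["key"] + d["a"]` → d = {'key': 12, 'a': 24, 'x': 36}
`ans = d["x"]` → ans = 36
So ans = 36

Answer: 36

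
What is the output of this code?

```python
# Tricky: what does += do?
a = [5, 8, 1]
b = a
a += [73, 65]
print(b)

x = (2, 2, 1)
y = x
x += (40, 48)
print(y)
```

Key concept: += behavior differs for mutable vs immutable.
Step by step:
`a = [5, 8, 1]` → a = [5, 8, 1]
`b = a` → b = [5, 8, 1] (same object as a)
`a += [73, 65]` → a = [5, 8, 1, 73, 65] (same object as b); b = [5, 8, 1, 73, 65] (same object as a)
`print(b)` → prints [5, 8, 1, 73, 65]
`x = (2, 2, 1)` → x = (2, 2, 1)
`y = x` → y = (2, 2, 1)
`x += (40, 48)` → x = (2, 2, 1, 40, 48)
`print(y)` → prints (2, 2, 1)

Answer:
[5, 8, 1, 73, 65]
(2, 2, 1)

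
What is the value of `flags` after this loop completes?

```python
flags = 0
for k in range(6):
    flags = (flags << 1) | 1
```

Build 6 consecutive 1-bits: 0b111111
`flags` takes the values: 0 → 1 → 3 → 7 → 15 → 31 → 63

Answer: 63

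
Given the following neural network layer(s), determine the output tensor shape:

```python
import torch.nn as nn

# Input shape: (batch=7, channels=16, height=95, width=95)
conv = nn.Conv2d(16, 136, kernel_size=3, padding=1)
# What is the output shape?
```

Input: (7, 16, 95, 95) -> Output: (7, 136, 95, 95)

Answer: (7, 136, 95, 95)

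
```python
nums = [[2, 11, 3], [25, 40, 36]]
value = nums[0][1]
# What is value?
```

Trace:
`nums = [[2, 11, 3], [25, 40, 36]]` → nums = [[2, 11, 3], [25, 40, 36]]
`value = nums[0][1]` → value = 11
So value = 11

Answer: 11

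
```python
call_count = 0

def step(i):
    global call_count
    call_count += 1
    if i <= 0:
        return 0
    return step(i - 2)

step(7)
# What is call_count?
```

Linear recursion stepping by 2: 5 calls from i=7 down to ≤0.

Answer: 5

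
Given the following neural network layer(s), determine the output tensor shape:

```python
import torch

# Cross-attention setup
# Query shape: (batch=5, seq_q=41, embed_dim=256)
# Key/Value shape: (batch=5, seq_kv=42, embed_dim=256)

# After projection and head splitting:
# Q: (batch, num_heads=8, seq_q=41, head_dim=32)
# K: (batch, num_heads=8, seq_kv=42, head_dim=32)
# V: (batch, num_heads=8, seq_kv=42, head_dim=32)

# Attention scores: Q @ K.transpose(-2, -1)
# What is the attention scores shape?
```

Input: (5, 41, 256) -> Output: (5, 8, 41, 42)

Answer: (5, 8, 41, 42)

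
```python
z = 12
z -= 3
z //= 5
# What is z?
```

Trace:
`z = 12` → z = 12
`z -= 3` → z = 9
`z //= 5` → z = 1
So z = 1

Answer: 1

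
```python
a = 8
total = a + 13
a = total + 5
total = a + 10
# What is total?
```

Trace:
`a = 8` → a = 8
`total = a + 13` → total = 21
`a = total + 5` → a = 26
`total = a + 10` → total = 36
So total = 36

Answer: 36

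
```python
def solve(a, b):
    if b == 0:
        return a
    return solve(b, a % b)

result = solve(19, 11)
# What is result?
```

solve(19, 11) -> solve(11, 8) -> solve(8, 3) -> solve(3, 2) -> solve(2, 1) -> solve(1, 0) -> 1

Answer: 1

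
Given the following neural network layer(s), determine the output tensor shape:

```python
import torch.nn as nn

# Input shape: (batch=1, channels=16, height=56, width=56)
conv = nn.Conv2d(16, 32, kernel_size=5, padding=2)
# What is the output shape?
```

Input: (1, 16, 56, 56) -> Output: (1, 32, 56, 56)

Answer: (1, 32, 56, 56)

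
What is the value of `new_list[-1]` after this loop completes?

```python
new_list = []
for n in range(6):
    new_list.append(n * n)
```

Last element of squares 0 to 5
`new_list` takes the values: [] → [0] → [0, 1] → [0, 1, 4] → [0, 1, 4, 9] → [0, 1, 4, 9, 16] → [0, 1, 4, 9, 16, 25]
So `new_list[-1]` = 25

Answer: 25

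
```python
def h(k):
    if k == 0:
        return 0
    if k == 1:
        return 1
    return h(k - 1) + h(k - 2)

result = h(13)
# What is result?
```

Build up from base cases: h(0)=0, h(1)=1, h(2)=1, h(3)=2, h(4)=3, h(5)=5, h(6)=8, ..., h(13)=233

Answer: 233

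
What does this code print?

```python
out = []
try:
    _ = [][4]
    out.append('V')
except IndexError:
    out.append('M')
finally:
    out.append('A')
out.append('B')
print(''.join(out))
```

Execution trace: 'M' (except IndexError) → 'A' (finally) → 'B' (after the try/except). Output: MAB

Answer: MAB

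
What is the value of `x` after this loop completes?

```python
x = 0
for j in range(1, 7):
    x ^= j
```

XOR of 1 to 6
`x` takes the values: 0 → 1 → 3 → 0 → 4 → 1 → 7

Answer: 7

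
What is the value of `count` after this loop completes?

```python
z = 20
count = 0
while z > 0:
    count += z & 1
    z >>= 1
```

Count set bits in 20 (binary: 0b10100)
`count` takes the values: 0 → 1 → 2

Answer: 2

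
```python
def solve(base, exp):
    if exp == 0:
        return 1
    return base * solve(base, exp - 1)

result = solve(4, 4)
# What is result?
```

solve(4, 4) = 4 * 4 * 4 * 4 = 256

Answer: 256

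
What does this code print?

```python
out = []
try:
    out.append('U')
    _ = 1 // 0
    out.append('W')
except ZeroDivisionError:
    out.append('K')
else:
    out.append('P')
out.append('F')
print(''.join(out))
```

Execution trace: 'U' (try body) → 'K' (except ZeroDivisionError) → 'F' (after the try/except). Output: UKF

Answer: UKF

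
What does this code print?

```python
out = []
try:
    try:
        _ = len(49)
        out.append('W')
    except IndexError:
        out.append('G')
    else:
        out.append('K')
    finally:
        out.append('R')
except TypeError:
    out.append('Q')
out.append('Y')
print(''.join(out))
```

Execution trace: 'R' (finally) → 'Q' (outer except TypeError) → 'Y' (after the try/except). Output: RQY

Answer: RQY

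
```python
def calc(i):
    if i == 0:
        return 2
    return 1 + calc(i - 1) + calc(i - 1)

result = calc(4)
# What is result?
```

calc(i) = 1 + 2·calc(i-1), calc(0)=2. Closed form: (2+1)·2^4 - 1 = 47.

Answer: 47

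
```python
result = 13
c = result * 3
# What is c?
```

Trace:
`result = 13` → result = 13
`c = result * 3` → c = 39
So c = 39

Answer: 39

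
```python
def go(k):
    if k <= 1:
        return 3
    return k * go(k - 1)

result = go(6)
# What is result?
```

go(6) = 6 * 5 * 4 * 3 * 2 * 3 = 2160

Answer: 2160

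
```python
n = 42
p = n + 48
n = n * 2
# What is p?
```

Trace:
`n = 42` → n = 42
`p = n + 48` → p = 90
`n = n * 2` → n = 84
So p = 90

Answer: 90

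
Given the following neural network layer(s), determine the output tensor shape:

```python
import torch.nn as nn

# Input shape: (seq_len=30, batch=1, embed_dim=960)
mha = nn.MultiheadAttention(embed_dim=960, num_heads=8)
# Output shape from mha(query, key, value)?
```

Input: (30, 1, 960) -> Output: (30, 1, 960)

Answer: (30, 1, 960)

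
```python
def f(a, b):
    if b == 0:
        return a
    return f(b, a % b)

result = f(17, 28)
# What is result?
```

f(17, 28) -> f(28, 17) -> f(17, 11) -> f(11, 6) -> f(6, 5) -> f(5, 1) -> f(1, 0) -> 1

Answer: 1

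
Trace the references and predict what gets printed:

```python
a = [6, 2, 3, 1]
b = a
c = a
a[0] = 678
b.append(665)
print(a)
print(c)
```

Key concept: multiple aliases.
Step by step:
`a = [6, 2, 3, 1]` → a = [6, 2, 3, 1]
`b = a` → b = [6, 2, 3, 1] (same object as a)
`c = a` → c = [6, 2, 3, 1] (same object as a, b)
`a[0] = 678` → a = [678, 2, 3, 1] (same object as b, c); b = [678, 2, 3, 1] (same object as a, c); c = [678, 2, 3, 1] (same object as a, b)
`b.append(665)` → a = [678, 2, 3, 1, 665] (same object as b, c); b = [678, 2, 3, 1, 665] (same object as a, c); c = [678, 2, 3, 1, 665] (same object as a, b)
`print(a)` → prints [678, 2, 3, 1, 665]
`print(c)` → prints [678, 2, 3, 1, 665]

Answer:
[678, 2, 3, 1, 665]
[678, 2, 3, 1, 665]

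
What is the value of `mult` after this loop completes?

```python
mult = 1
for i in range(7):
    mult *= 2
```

2^7 = 128
`mult` takes the values: 1 → 2 → 4 → 8 → 16 → 32 → 64 → 128

Answer: 128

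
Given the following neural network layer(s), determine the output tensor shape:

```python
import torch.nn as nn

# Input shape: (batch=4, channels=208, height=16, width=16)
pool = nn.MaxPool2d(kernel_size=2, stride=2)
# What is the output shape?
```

Input: (4, 208, 16, 16) -> Output: (4, 208, 8, 8)

Answer: (4, 208, 8, 8)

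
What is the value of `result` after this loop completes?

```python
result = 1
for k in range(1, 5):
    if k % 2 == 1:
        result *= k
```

Product of odd numbers 1 to 4
`result` takes the values: 1 → 3

Answer: 3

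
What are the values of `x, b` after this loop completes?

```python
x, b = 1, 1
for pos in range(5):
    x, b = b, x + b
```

Fibonacci: after 5 iterations
`x, b` takes the values: (1, 1) → (1, 2) → (2, 3) → (3, 5) → (5, 8) → (8, 13)

Answer: 8, 13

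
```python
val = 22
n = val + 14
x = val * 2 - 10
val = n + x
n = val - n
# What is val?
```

Trace:
`val = 22` → val = 22
`n = val + 14` → n = 36
`x = val * 2 - 10` → x = 34
`val = n + x` → val = 70
`n = val - n` → n = 34
So val = 70

Answer: 70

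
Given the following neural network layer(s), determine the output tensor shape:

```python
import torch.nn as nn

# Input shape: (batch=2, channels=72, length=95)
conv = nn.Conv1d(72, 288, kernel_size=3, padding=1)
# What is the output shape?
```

Input: (2, 72, 95) -> Output: (2, 288, 95)

Answer: (2, 288, 95)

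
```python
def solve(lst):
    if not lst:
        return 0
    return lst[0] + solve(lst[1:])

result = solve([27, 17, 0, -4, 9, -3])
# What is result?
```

27 + 17 + 0 + (-4) + 9 + (-3) + 0 = 46

Answer: 46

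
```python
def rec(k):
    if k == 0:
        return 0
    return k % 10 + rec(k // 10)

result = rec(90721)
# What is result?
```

Sum of digits of 90721: 1 + 2 + 7 + 0 + 9 = 19

Answer: 19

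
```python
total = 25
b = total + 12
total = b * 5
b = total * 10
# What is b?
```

Trace:
`total = 25` → total = 25
`b = total + 12` → b = 37
`total = b * 5` → total = 185
`b = total * 10` → b = 1850
So b = 1850

Answer: 1850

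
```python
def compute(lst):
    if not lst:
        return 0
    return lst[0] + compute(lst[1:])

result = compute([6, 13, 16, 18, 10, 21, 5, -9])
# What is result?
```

6 + 13 + 16 + 18 + 10 + 21 + 5 + (-9) + 0 = 80

Answer: 80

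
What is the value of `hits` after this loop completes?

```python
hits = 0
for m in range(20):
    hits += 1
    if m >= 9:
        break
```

Loop breaks when m reaches 9, hits is 10
`hits` takes the values: 0 → 1 → 2 → 3 → 4 → 5 → 6 → 7 → 8 → 9 → 10

Answer: 10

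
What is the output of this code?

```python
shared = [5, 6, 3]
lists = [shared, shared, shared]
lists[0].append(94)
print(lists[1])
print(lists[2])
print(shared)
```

Key concept: list of same reference.
Step by step:
`shared = [5, 6, 3]` → shared = [5, 6, 3]
`lists = [shared, shared, shared]` → lists = [[5, 6, 3], [5, 6, 3], [5, 6, 3]]
`lists[0].append(94)` → shared = [5, 6, 3, 94]; lists = [[5, 6, 3, 94], [5, 6, 3, 94], [5, 6, 3, 94]]
`print(lists[1])` → prints [5, 6, 3, 94]
`print(lists[2])` → prints [5, 6, 3, 94]
`print(shared)` → prints [5, 6, 3, 94]

Answer:
[5, 6, 3, 94]
[5, 6, 3, 94]
[5, 6, 3, 94]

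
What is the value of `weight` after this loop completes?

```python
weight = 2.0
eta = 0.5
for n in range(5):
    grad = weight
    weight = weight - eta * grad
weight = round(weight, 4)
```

Gradient descent: w = 2.0 * (1 - 0.5)^5
`weight` takes the values: 2.0 → 1.0 → 0.5 → 0.25 → 0.125 → 0.0625

Answer: 0.0625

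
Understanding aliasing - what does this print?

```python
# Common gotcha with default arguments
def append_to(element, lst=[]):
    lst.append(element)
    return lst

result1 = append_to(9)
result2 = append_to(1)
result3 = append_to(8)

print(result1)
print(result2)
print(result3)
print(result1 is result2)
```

Key concept: mutable default argument gotcha.
Step by step:
`result1 = append_to(9)` → result1 = [9]
`result2 = append_to(1)` → result1 = [9, 1] (same object as result2); result2 = [9, 1] (same object as result1)
`result3 = append_to(8)` → result1 = [9, 1, 8] (same object as result2, result3); result2 = [9, 1, 8] (same object as result1, result3); result3 = [9, 1, 8] (same object as result1, result2)
`print(result1)` → prints [9, 1, 8]
`print(result2)` → prints [9, 1, 8]
`print(result3)` → prints [9, 1, 8]
`print(result1 is result2)` → prints True

Answer:
[9, 1, 8]
[9, 1, 8]
[9, 1, 8]
True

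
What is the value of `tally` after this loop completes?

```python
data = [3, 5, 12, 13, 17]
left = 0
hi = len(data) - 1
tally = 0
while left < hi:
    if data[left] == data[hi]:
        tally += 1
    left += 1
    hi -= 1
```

Count matching pairs from ends
`tally` takes the values: 0

Answer: 0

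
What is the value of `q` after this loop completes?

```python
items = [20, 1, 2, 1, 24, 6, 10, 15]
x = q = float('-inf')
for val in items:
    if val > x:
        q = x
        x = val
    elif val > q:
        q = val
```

Second largest (with repeats) in [20, 1, 2, 1, 24, 6, 10, 15]
`q` takes the values: -inf → 1 → 2 → 20

Answer: 20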